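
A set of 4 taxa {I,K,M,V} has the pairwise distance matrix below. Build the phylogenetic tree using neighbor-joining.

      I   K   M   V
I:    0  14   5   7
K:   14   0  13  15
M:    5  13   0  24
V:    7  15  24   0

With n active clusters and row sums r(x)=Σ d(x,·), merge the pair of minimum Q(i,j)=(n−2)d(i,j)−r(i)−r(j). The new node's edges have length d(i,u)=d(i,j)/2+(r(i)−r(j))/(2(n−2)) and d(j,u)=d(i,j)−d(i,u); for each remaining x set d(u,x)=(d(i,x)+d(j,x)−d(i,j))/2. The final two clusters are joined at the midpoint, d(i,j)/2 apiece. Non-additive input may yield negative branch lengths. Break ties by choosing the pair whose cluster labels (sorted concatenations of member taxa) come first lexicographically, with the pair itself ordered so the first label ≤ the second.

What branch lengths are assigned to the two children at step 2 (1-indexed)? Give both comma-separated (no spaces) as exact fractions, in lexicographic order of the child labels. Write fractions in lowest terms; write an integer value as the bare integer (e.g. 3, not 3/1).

step 1: merge (I,M) at d=5, Q=-58; branch lengths I→-3/2, M→13/2; new cluster IM
  updated: d(IM,K)=11, d(IM,V)=13
step 2: merge (IM,K) at d=11, Q=-39; branch lengths IM→9/2, K→13/2; new cluster IKM
  updated: d(IKM,V)=17/2
step 3: merge (IKM,V) at d=17/2; branch lengths IKM→17/4, V→17/4; new cluster IKMV
final tree: (((I:-3/2,M:13/2):9/2,K:13/2):17/4,V:17/4)
total length: 49/2

9/2,13/2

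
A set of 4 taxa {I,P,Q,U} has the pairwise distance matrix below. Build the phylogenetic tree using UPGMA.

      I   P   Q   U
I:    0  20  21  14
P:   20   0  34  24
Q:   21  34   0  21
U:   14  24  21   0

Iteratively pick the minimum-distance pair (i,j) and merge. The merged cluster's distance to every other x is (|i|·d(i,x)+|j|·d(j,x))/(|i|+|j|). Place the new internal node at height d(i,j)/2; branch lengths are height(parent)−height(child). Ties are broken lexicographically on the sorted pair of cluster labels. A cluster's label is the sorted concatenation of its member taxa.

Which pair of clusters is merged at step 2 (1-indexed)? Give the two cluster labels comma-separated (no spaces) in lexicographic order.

iteration 1: select I,U (d=14); attach at lengths (7, 7); label the merged cluster IU
  updated: d(IU,P)=22, d(IU,Q)=21
iteration 2: select IU,Q (d=21); attach at lengths (7/2, 21/2); label the merged cluster IQU
  updated: d(IQU,P)=26
iteration 3: select IQU,P (d=26); attach at lengths (5/2, 13); label the merged cluster IPQU
final tree: (((I:7,U:7):7/2,Q:21/2):5/2,P:13)
total length: 87/2

IU,Q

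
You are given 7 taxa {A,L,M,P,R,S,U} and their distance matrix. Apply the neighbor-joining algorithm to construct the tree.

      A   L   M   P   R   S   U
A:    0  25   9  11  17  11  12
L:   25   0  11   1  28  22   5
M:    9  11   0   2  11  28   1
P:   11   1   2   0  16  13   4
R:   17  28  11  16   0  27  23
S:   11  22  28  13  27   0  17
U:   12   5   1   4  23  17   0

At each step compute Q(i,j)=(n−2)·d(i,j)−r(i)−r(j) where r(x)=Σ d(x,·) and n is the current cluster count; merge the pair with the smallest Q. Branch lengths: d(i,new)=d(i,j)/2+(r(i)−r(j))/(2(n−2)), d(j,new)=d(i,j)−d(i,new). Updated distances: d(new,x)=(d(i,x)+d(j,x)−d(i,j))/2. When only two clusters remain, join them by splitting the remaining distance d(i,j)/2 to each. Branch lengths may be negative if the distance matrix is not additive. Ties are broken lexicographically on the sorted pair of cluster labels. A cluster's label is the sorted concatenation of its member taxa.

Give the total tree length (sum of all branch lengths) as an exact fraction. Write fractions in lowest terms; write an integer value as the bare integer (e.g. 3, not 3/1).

1221/32

iteration 1: select A,S (d=11, Q=-148); attach at lengths (11/5, 44/5); label the merged cluster AS
  updated: d(AS,L)=18, d(AS,M)=13, d(AS,P)=13/2, d(AS,R)=33/2, d(AS,U)=9
iteration 2: select AS,R (d=33/2, Q=-183/2); attach at lengths (69/16, 195/16); label the merged cluster ARS
  updated: d(ARS,L)=59/4, d(ARS,M)=15/4, d(ARS,P)=3, d(ARS,U)=31/4
iteration 3: select L,P (d=1, Q=-155/4); attach at lengths (33/8, -25/8); label the merged cluster LP
  updated: d(ARS,LP)=67/8, d(LP,M)=6, d(LP,U)=4
iteration 4: select ARS,M (d=15/4, Q=-185/8); attach at lengths (133/32, -13/32); label the merged cluster AMRS
  updated: d(AMRS,LP)=85/16, d(AMRS,U)=5/2
iteration 5: select AMRS,LP (d=85/16, Q=-189/16); attach at lengths (61/32, 109/32); label the merged cluster ALMPRS
  updated: d(ALMPRS,U)=19/32
iteration 6: select ALMPRS,U (d=19/32); attach at lengths (19/64, 19/64); label the merged cluster ALMPRSU
final tree: (((((A:11/5,S:44/5):69/16,R:195/16):133/32,M:-13/32):61/32,(L:33/8,P:-25/8):109/32):19/64,U:19/64)
total length: 1221/32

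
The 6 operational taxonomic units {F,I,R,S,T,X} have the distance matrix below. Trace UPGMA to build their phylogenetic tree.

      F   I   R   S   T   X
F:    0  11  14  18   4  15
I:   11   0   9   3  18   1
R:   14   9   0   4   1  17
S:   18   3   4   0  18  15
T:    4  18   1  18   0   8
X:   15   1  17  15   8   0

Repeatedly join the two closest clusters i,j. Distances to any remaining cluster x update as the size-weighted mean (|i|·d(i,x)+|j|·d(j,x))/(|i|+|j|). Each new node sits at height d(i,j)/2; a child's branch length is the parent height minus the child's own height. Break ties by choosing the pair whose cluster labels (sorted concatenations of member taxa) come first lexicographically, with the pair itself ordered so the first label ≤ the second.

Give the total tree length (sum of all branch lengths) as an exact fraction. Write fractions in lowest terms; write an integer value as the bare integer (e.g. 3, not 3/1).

iteration 1: select I,X (d=1); attach at lengths (1/2, 1/2); label the merged cluster IX
  updated: d(F,IX)=13, d(IX,R)=13, d(IX,S)=9, d(IX,T)=13
iteration 2: select R,T (d=1); attach at lengths (1/2, 1/2); label the merged cluster RT
  updated: d(F,RT)=9, d(IX,RT)=13, d(RT,S)=11
iteration 3: select F,RT (d=9); attach at lengths (9/2, 4); label the merged cluster FRT
  updated: d(FRT,IX)=13, d(FRT,S)=40/3
iteration 4: select IX,S (d=9); attach at lengths (4, 9/2); label the merged cluster ISX
  updated: d(FRT,ISX)=118/9
iteration 5: select FRT,ISX (d=118/9); attach at lengths (37/18, 37/18); label the merged cluster FIRSTX
final tree: ((F:9/2,(R:1/2,T:1/2):4):37/18,((I:1/2,X:1/2):4,S:9/2):37/18)
total length: 208/9

208/9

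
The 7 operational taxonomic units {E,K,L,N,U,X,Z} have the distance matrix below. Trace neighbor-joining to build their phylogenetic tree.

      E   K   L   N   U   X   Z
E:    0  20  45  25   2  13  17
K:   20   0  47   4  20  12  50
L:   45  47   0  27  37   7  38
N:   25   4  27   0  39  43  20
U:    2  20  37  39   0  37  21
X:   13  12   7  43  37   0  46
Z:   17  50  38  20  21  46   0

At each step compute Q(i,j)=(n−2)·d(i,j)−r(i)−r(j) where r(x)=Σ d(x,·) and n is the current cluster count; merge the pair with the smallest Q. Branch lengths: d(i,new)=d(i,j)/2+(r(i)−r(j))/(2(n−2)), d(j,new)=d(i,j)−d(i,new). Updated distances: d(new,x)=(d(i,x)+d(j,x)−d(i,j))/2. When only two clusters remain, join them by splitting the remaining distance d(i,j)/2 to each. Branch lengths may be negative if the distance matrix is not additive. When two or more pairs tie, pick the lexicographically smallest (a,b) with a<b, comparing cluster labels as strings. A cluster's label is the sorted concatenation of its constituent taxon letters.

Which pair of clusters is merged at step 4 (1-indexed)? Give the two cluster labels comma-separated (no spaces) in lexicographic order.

E,U

1. join L+X (d=7, Q=-324) ⇒ LX; edges |L|=39/5, |X|=-4/5
  updated: d(E,LX)=51/2, d(K,LX)=26, d(LX,N)=63/2, d(LX,U)=67/2, d(LX,Z)=77/2
2. join K+N (d=4, Q=-447/2) ⇒ KN; edges |K|=33/16, |N|=31/16
  updated: d(E,KN)=41/2, d(KN,LX)=107/4, d(KN,U)=55/2, d(KN,Z)=33
3. join KN+LX (d=107/4, Q=-607/4) ⇒ KLNX; edges |KN|=85/8, |LX|=129/8
  updated: d(E,KLNX)=77/8, d(KLNX,U)=137/8, d(KLNX,Z)=179/8
4. join E+U (d=2, Q=-259/4) ⇒ EU; edges |E|=-15/8, |U|=31/8
  updated: d(EU,KLNX)=99/8, d(EU,Z)=18
5. join EU+KLNX (d=99/8, Q=-211/4) ⇒ EKLNUX; edges |EU|=4, |KLNX|=67/8
  updated: d(EKLNUX,Z)=14
6. join EKLNUX+Z (d=14) ⇒ EKLNUXZ; edges |EKLNUX|=7, |Z|=7
final tree: (((E:-15/8,U:31/8):4,((K:33/16,N:31/16):85/8,(L:39/5,X:-4/5):129/8):67/8):7,Z:7)
total length: 529/8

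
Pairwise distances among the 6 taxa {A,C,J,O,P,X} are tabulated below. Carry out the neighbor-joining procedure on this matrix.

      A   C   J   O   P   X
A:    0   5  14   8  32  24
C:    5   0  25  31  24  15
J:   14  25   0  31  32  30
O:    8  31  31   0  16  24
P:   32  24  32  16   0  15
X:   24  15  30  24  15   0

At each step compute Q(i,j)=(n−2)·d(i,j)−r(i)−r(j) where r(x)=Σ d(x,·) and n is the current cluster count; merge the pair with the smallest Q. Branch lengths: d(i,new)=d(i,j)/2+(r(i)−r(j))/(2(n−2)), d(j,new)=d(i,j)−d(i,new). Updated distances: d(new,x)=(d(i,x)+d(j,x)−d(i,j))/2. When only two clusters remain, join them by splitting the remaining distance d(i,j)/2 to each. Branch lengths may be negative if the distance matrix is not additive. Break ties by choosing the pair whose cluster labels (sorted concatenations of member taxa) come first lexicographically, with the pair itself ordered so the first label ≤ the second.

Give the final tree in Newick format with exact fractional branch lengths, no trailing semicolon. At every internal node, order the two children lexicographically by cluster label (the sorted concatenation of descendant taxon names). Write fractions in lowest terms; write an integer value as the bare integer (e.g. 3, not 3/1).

step 1: merge (P,X) at d=15, Q=-167; branch lengths P→71/8, X→49/8; new cluster PX
  updated: d(A,PX)=41/2, d(C,PX)=12, d(J,PX)=47/2, d(O,PX)=25/2
step 2: merge (O,PX) at d=25/2, Q=-227/2; branch lengths O→103/12, PX→47/12; new cluster OPX
  updated: d(A,OPX)=8, d(C,OPX)=61/4, d(J,OPX)=21
step 3: merge (A,C) at d=5, Q=-249/4; branch lengths A→-33/16, C→113/16; new cluster AC
  updated: d(AC,J)=17, d(AC,OPX)=73/8
step 4: merge (AC,J) at d=17, Q=-377/8; branch lengths AC→41/16, J→231/16; new cluster ACJ
  updated: d(ACJ,OPX)=105/16
step 5: merge (ACJ,OPX) at d=105/16; branch lengths ACJ→105/32, OPX→105/32; new cluster ACJOPX
final tree: (((A:-33/16,C:113/16):41/16,J:231/16):105/32,(O:103/12,(P:71/8,X:49/8):47/12):105/32)
total length: 897/16

(((A:-33/16,C:113/16):41/16,J:231/16):105/32,(O:103/12,(P:71/8,X:49/8):47/12):105/32)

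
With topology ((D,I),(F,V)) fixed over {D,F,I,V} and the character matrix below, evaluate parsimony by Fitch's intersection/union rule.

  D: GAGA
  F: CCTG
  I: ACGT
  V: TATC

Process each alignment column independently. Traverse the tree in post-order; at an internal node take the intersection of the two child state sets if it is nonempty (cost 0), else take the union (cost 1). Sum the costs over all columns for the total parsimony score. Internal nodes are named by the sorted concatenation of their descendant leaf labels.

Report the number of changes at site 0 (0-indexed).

DI@0: {G} ∪ {A} = {A,G} (union, +1)
FV@0: {C} ∪ {T} = {C,T} (union, +1)
DFIV@0: {A,G} ∪ {C,T} = {A,C,G,T} (union, +1)
DI@1: {A} ∪ {C} = {A,C} (union, +1)
FV@1: {C} ∪ {A} = {A,C} (union, +1)
DFIV@1: {A,C} ∩ {A,C} = {A,C} (intersection, +0)
DI@2: {G} ∩ {G} = {G} (intersection, +0)
FV@2: {T} ∩ {T} = {T} (intersection, +0)
DFIV@2: {G} ∪ {T} = {G,T} (union, +1)
DI@3: {A} ∪ {T} = {A,T} (union, +1)
FV@3: {G} ∪ {C} = {C,G} (union, +1)
DFIV@3: {A,T} ∪ {C,G} = {A,C,G,T} (union, +1)
per-site changes: [3, 2, 1, 3]; total = 9

3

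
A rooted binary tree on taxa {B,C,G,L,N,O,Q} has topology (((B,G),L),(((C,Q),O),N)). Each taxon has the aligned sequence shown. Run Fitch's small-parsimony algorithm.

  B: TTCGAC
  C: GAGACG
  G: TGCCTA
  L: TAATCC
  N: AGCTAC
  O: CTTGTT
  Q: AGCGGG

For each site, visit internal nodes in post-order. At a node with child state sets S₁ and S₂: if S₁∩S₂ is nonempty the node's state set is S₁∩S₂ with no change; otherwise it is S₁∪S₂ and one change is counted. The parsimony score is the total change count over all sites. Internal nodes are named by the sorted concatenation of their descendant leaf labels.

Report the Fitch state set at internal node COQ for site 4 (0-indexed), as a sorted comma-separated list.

C,G,T

[col 0] BG: children B:{T}, G:{T} ∩→ {T}; cost 0
[col 0] BGL: children BG:{T}, L:{T} ∩→ {T}; cost 0
[col 0] CQ: children C:{G}, Q:{A} ∪→ {A,G}; cost 1
[col 0] COQ: children CQ:{A,G}, O:{C} ∪→ {A,C,G}; cost 1
[col 0] CNOQ: children COQ:{A,C,G}, N:{A} ∩→ {A}; cost 0
[col 0] BCGLNOQ: children BGL:{T}, CNOQ:{A} ∪→ {A,T}; cost 1
[col 1] BG: children B:{T}, G:{G} ∪→ {G,T}; cost 1
[col 1] BGL: children BG:{G,T}, L:{A} ∪→ {A,G,T}; cost 1
[col 1] CQ: children C:{A}, Q:{G} ∪→ {A,G}; cost 1
[col 1] COQ: children CQ:{A,G}, O:{T} ∪→ {A,G,T}; cost 1
[col 1] CNOQ: children COQ:{A,G,T}, N:{G} ∩→ {G}; cost 0
[col 1] BCGLNOQ: children BGL:{A,G,T}, CNOQ:{G} ∩→ {G}; cost 0
[col 2] BG: children B:{C}, G:{C} ∩→ {C}; cost 0
[col 2] BGL: children BG:{C}, L:{A} ∪→ {A,C}; cost 1
[col 2] CQ: children C:{G}, Q:{C} ∪→ {C,G}; cost 1
[col 2] COQ: children CQ:{C,G}, O:{T} ∪→ {C,G,T}; cost 1
[col 2] CNOQ: children COQ:{C,G,T}, N:{C} ∩→ {C}; cost 0
[col 2] BCGLNOQ: children BGL:{A,C}, CNOQ:{C} ∩→ {C}; cost 0
[col 3] BG: children B:{G}, G:{C} ∪→ {C,G}; cost 1
[col 3] BGL: children BG:{C,G}, L:{T} ∪→ {C,G,T}; cost 1
[col 3] CQ: children C:{A}, Q:{G} ∪→ {A,G}; cost 1
[col 3] COQ: children CQ:{A,G}, O:{G} ∩→ {G}; cost 0
[col 3] CNOQ: children COQ:{G}, N:{T} ∪→ {G,T}; cost 1
[col 3] BCGLNOQ: children BGL:{C,G,T}, CNOQ:{G,T} ∩→ {G,T}; cost 0
[col 4] BG: children B:{A}, G:{T} ∪→ {A,T}; cost 1
[col 4] BGL: children BG:{A,T}, L:{C} ∪→ {A,C,T}; cost 1
[col 4] CQ: children C:{C}, Q:{G} ∪→ {C,G}; cost 1
[col 4] COQ: children CQ:{C,G}, O:{T} ∪→ {C,G,T}; cost 1
[col 4] CNOQ: children COQ:{C,G,T}, N:{A} ∪→ {A,C,G,T}; cost 1
[col 4] BCGLNOQ: children BGL:{A,C,T}, CNOQ:{A,C,G,T} ∩→ {A,C,T}; cost 0
[col 5] BG: children B:{C}, G:{A} ∪→ {A,C}; cost 1
[col 5] BGL: children BG:{A,C}, L:{C} ∩→ {C}; cost 0
[col 5] CQ: children C:{G}, Q:{G} ∩→ {G}; cost 0
[col 5] COQ: children CQ:{G}, O:{T} ∪→ {G,T}; cost 1
[col 5] CNOQ: children COQ:{G,T}, N:{C} ∪→ {C,G,T}; cost 1
[col 5] BCGLNOQ: children BGL:{C}, CNOQ:{C,G,T} ∩→ {C}; cost 0
per-site changes: [3, 4, 3, 4, 5, 3]; total = 22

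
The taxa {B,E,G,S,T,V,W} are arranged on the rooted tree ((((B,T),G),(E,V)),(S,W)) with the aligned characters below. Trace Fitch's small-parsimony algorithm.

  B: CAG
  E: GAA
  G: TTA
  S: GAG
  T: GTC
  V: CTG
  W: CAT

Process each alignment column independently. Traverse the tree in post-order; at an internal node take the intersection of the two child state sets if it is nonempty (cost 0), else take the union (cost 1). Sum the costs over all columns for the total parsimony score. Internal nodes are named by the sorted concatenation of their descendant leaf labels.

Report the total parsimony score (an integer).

11

BT@0: {C} ∪ {G} = {C,G} (union, +1)
BGT@0: {C,G} ∪ {T} = {C,G,T} (union, +1)
EV@0: {G} ∪ {C} = {C,G} (union, +1)
BEGTV@0: {C,G,T} ∩ {C,G} = {C,G} (intersection, +0)
SW@0: {G} ∪ {C} = {C,G} (union, +1)
BEGSTVW@0: {C,G} ∩ {C,G} = {C,G} (intersection, +0)
BT@1: {A} ∪ {T} = {A,T} (union, +1)
BGT@1: {A,T} ∩ {T} = {T} (intersection, +0)
EV@1: {A} ∪ {T} = {A,T} (union, +1)
BEGTV@1: {T} ∩ {A,T} = {T} (intersection, +0)
SW@1: {A} ∩ {A} = {A} (intersection, +0)
BEGSTVW@1: {T} ∪ {A} = {A,T} (union, +1)
BT@2: {G} ∪ {C} = {C,G} (union, +1)
BGT@2: {C,G} ∪ {A} = {A,C,G} (union, +1)
EV@2: {A} ∪ {G} = {A,G} (union, +1)
BEGTV@2: {A,C,G} ∩ {A,G} = {A,G} (intersection, +0)
SW@2: {G} ∪ {T} = {G,T} (union, +1)
BEGSTVW@2: {A,G} ∩ {G,T} = {G} (intersection, +0)
per-site changes: [4, 3, 4]; total = 11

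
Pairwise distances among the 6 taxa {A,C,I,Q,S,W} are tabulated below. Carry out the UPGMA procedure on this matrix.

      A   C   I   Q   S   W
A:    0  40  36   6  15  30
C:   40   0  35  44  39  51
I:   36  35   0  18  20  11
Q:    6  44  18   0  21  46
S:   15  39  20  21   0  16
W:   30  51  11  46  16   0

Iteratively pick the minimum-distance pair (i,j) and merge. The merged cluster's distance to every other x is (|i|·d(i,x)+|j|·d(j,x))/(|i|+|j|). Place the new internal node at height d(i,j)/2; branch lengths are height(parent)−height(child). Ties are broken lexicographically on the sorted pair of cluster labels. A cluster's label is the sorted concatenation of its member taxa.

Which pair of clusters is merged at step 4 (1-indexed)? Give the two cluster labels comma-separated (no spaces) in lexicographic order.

AQS,IW

step 1: merge (A,Q) at d=6; branch lengths A→3, Q→3; new cluster AQ
  updated: d(AQ,C)=42, d(AQ,I)=27, d(AQ,S)=18, d(AQ,W)=38
step 2: merge (I,W) at d=11; branch lengths I→11/2, W→11/2; new cluster IW
  updated: d(AQ,IW)=65/2, d(C,IW)=43, d(IW,S)=18
step 3: merge (AQ,S) at d=18; branch lengths AQ→6, S→9; new cluster AQS
  updated: d(AQS,C)=41, d(AQS,IW)=83/3
step 4: merge (AQS,IW) at d=83/3; branch lengths AQS→29/6, IW→25/3; new cluster AIQSW
  updated: d(AIQSW,C)=209/5
step 5: merge (AIQSW,C) at d=209/5; branch lengths AIQSW→106/15, C→209/10; new cluster ACIQSW
final tree: ((((A:3,Q:3):6,S:9):29/6,(I:11/2,W:11/2):25/3):106/15,C:209/10)
total length: 1097/15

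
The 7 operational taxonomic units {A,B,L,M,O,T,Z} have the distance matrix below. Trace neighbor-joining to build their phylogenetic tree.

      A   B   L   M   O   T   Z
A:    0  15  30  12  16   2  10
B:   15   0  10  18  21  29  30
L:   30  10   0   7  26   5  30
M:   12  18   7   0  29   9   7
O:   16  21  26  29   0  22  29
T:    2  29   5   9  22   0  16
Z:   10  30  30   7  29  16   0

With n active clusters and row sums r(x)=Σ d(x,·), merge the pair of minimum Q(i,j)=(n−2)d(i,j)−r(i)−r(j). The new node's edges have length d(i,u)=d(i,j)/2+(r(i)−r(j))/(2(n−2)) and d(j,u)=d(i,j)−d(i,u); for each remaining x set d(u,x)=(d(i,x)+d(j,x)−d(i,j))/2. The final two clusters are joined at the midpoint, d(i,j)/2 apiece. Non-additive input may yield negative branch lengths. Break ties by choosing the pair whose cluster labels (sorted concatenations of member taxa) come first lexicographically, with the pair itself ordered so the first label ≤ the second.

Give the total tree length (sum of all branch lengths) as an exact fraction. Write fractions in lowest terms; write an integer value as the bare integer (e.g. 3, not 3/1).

395/8

step 1: merge (B,L) at d=10, Q=-181; branch lengths B→13/2, L→7/2; new cluster BL
  updated: d(A,BL)=35/2, d(BL,M)=15/2, d(BL,O)=37/2, d(BL,T)=12, d(BL,Z)=25
step 2: merge (M,Z) at d=7, Q=-247/2; branch lengths M→11/16, Z→101/16; new cluster MZ
  updated: d(A,MZ)=15/2, d(BL,MZ)=51/4, d(MZ,O)=51/2, d(MZ,T)=9
step 3: merge (BL,O) at d=37/2, Q=-349/4; branch lengths BL→137/24, O→307/24; new cluster BLO
  updated: d(A,BLO)=15/2, d(BLO,MZ)=79/8, d(BLO,T)=31/4
step 4: merge (A,T) at d=2, Q=-127/4; branch lengths A→9/16, T→23/16; new cluster AT
  updated: d(AT,BLO)=53/8, d(AT,MZ)=29/4
step 5: merge (AT,BLO) at d=53/8, Q=-95/4; branch lengths AT→2, BLO→37/8; new cluster ABLOT
  updated: d(ABLOT,MZ)=21/4
step 6: merge (ABLOT,MZ) at d=21/4; branch lengths ABLOT→21/8, MZ→21/8; new cluster ABLMOTZ
final tree: (((A:9/16,T:23/16):2,((B:13/2,L:7/2):137/24,O:307/24):37/8):21/8,(M:11/16,Z:101/16):21/8)
total length: 395/8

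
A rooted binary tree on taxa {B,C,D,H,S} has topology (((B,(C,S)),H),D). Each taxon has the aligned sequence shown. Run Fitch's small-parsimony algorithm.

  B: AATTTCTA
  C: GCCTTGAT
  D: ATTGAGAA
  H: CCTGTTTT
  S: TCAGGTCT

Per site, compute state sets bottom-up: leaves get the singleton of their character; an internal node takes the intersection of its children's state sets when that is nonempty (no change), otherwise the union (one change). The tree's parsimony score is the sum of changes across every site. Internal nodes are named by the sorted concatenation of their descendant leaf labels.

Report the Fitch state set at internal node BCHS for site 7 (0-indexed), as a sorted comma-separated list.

T

site 0, node CS: C={G} ∪ S={T} → {G,T} (+1)
site 0, node BCS: B={A} ∪ CS={G,T} → {A,G,T} (+1)
site 0, node BCHS: BCS={A,G,T} ∪ H={C} → {A,C,G,T} (+1)
site 0, node BCDHS: BCHS={A,C,G,T} ∩ D={A} → {A} (+0)
site 1, node CS: C={C} ∩ S={C} → {C} (+0)
site 1, node BCS: B={A} ∪ CS={C} → {A,C} (+1)
site 1, node BCHS: BCS={A,C} ∩ H={C} → {C} (+0)
site 1, node BCDHS: BCHS={C} ∪ D={T} → {C,T} (+1)
site 2, node CS: C={C} ∪ S={A} → {A,C} (+1)
site 2, node BCS: B={T} ∪ CS={A,C} → {A,C,T} (+1)
site 2, node BCHS: BCS={A,C,T} ∩ H={T} → {T} (+0)
site 2, node BCDHS: BCHS={T} ∩ D={T} → {T} (+0)
site 3, node CS: C={T} ∪ S={G} → {G,T} (+1)
site 3, node BCS: B={T} ∩ CS={G,T} → {T} (+0)
site 3, node BCHS: BCS={T} ∪ H={G} → {G,T} (+1)
site 3, node BCDHS: BCHS={G,T} ∩ D={G} → {G} (+0)
site 4, node CS: C={T} ∪ S={G} → {G,T} (+1)
site 4, node BCS: B={T} ∩ CS={G,T} → {T} (+0)
site 4, node BCHS: BCS={T} ∩ H={T} → {T} (+0)
site 4, node BCDHS: BCHS={T} ∪ D={A} → {A,T} (+1)
site 5, node CS: C={G} ∪ S={T} → {G,T} (+1)
site 5, node BCS: B={C} ∪ CS={G,T} → {C,G,T} (+1)
site 5, node BCHS: BCS={C,G,T} ∩ H={T} → {T} (+0)
site 5, node BCDHS: BCHS={T} ∪ D={G} → {G,T} (+1)
site 6, node CS: C={A} ∪ S={C} → {A,C} (+1)
site 6, node BCS: B={T} ∪ CS={A,C} → {A,C,T} (+1)
site 6, node BCHS: BCS={A,C,T} ∩ H={T} → {T} (+0)
site 6, node BCDHS: BCHS={T} ∪ D={A} → {A,T} (+1)
site 7, node CS: C={T} ∩ S={T} → {T} (+0)
site 7, node BCS: B={A} ∪ CS={T} → {A,T} (+1)
site 7, node BCHS: BCS={A,T} ∩ H={T} → {T} (+0)
site 7, node BCDHS: BCHS={T} ∪ D={A} → {A,T} (+1)
per-site changes: [3, 2, 2, 2, 2, 3, 3, 2]; total = 19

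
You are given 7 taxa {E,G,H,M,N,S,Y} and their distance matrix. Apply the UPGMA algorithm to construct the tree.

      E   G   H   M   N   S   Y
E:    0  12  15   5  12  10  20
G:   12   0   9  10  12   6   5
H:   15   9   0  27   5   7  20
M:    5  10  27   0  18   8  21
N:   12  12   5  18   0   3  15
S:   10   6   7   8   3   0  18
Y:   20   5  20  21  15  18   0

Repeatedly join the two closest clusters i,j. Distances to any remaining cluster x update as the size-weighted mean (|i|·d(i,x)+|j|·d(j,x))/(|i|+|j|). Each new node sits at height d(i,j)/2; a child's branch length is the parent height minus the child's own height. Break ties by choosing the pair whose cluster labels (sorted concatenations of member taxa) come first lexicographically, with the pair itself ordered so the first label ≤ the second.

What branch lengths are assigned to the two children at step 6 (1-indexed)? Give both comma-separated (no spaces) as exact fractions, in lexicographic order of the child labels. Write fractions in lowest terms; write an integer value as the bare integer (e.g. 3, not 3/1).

103/20,59/60

iteration 1: select N,S (d=3); attach at lengths (3/2, 3/2); label the merged cluster NS
  updated: d(E,NS)=11, d(G,NS)=9, d(H,NS)=6, d(M,NS)=13, d(NS,Y)=33/2
iteration 2: select E,M (d=5); attach at lengths (5/2, 5/2); label the merged cluster EM
  updated: d(EM,G)=11, d(EM,H)=21, d(EM,NS)=12, d(EM,Y)=41/2
iteration 3: select G,Y (d=5); attach at lengths (5/2, 5/2); label the merged cluster GY
  updated: d(EM,GY)=63/4, d(GY,H)=29/2, d(GY,NS)=51/4
iteration 4: select H,NS (d=6); attach at lengths (3, 3/2); label the merged cluster HNS
  updated: d(EM,HNS)=15, d(GY,HNS)=40/3
iteration 5: select GY,HNS (d=40/3); attach at lengths (25/6, 11/3); label the merged cluster GHNSY
  updated: d(EM,GHNSY)=153/10
iteration 6: select EM,GHNSY (d=153/10); attach at lengths (103/20, 59/60); label the merged cluster EGHMNSY
final tree: ((E:5/2,M:5/2):103/20,((G:5/2,Y:5/2):25/6,(H:3,(N:3/2,S:3/2):3/2):11/3):59/60)
total length: 472/15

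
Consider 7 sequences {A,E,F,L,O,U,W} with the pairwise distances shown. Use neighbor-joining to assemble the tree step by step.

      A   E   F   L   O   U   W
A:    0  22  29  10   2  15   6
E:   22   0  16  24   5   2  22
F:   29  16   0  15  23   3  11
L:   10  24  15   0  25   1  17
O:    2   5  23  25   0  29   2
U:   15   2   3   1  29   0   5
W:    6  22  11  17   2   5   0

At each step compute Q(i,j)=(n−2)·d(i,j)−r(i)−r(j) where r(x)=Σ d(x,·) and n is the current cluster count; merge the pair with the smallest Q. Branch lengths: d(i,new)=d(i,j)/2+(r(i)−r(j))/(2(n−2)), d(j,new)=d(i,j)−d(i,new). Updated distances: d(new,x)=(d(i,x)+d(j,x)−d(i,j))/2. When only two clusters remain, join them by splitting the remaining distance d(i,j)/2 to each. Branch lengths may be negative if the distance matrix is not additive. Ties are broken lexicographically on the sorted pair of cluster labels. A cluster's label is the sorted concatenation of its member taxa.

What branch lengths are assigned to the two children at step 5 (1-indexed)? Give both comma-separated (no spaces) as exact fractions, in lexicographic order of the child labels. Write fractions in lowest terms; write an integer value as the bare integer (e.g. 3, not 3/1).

iteration 1: select A,O (d=2, Q=-160); attach at lengths (4/5, 6/5); label the merged cluster AO
  updated: d(AO,E)=25/2, d(AO,F)=25, d(AO,L)=33/2, d(AO,U)=21, d(AO,W)=3
iteration 2: select AO,W (d=3, Q=-124); attach at lengths (4, -1); label the merged cluster AOW
  updated: d(AOW,E)=63/4, d(AOW,F)=33/2, d(AOW,L)=61/4, d(AOW,U)=23/2
iteration 3: select L,U (d=1, Q=-279/4); attach at lengths (163/24, -139/24); label the merged cluster LU
  updated: d(AOW,LU)=103/8, d(E,LU)=25/2, d(F,LU)=17/2
iteration 4: select AOW,E (d=63/4, Q=-463/8); attach at lengths (259/32, 245/32); label the merged cluster AEOW
  updated: d(AEOW,F)=67/8, d(AEOW,LU)=77/16
iteration 5: select AEOW,F (d=67/8, Q=-347/16); attach at lengths (75/32, 193/32); label the merged cluster AEFOW
  updated: d(AEFOW,LU)=79/32
iteration 6: select AEFOW,LU (d=79/32); attach at lengths (79/64, 79/64); label the merged cluster AEFLOUW
final tree: (((((A:4/5,O:6/5):4,W:-1):259/32,E:245/32):75/32,F:193/32):79/64,(L:163/24,U:-139/24):79/64)
total length: 1043/32

75/32,193/32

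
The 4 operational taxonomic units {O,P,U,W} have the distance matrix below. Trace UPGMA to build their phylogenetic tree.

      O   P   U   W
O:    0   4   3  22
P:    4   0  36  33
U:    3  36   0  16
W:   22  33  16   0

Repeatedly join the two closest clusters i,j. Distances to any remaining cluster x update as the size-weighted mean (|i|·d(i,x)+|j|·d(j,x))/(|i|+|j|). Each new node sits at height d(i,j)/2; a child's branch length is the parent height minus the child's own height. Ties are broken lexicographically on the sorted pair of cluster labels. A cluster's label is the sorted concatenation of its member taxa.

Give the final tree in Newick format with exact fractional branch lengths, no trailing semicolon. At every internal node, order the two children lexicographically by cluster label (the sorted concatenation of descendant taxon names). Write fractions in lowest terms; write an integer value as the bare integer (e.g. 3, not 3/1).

1. join O+U (d=3) ⇒ OU; edges |O|=3/2, |U|=3/2
  updated: d(OU,P)=20, d(OU,W)=19
2. join OU+W (d=19) ⇒ OUW; edges |OU|=8, |W|=19/2
  updated: d(OUW,P)=73/3
3. join OUW+P (d=73/3) ⇒ OPUW; edges |OUW|=8/3, |P|=73/6
final tree: (((O:3/2,U:3/2):8,W:19/2):8/3,P:73/6)
total length: 106/3

(((O:3/2,U:3/2):8,W:19/2):8/3,P:73/6)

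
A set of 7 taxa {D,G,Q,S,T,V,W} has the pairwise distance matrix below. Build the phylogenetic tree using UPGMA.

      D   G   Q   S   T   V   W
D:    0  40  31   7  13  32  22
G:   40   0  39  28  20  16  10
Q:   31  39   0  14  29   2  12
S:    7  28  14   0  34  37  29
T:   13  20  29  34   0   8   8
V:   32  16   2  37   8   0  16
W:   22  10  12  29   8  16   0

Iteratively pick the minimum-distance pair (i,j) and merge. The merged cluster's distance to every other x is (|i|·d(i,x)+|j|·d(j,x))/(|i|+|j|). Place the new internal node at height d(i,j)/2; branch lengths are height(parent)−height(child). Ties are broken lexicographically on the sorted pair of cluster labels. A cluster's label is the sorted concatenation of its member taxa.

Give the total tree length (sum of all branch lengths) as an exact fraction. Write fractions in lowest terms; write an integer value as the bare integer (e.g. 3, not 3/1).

54

iteration 1: select Q,V (d=2); attach at lengths (1, 1); label the merged cluster QV
  updated: d(D,QV)=63/2, d(G,QV)=55/2, d(QV,S)=51/2, d(QV,T)=37/2, d(QV,W)=14
iteration 2: select D,S (d=7); attach at lengths (7/2, 7/2); label the merged cluster DS
  updated: d(DS,G)=34, d(DS,QV)=57/2, d(DS,T)=47/2, d(DS,W)=51/2
iteration 3: select T,W (d=8); attach at lengths (4, 4); label the merged cluster TW
  updated: d(DS,TW)=49/2, d(G,TW)=15, d(QV,TW)=65/4
iteration 4: select G,TW (d=15); attach at lengths (15/2, 7/2); label the merged cluster GTW
  updated: d(DS,GTW)=83/3, d(GTW,QV)=20
iteration 5: select GTW,QV (d=20); attach at lengths (5/2, 9); label the merged cluster GQTVW
  updated: d(DS,GQTVW)=28
iteration 6: select DS,GQTVW (d=28); attach at lengths (21/2, 4); label the merged cluster DGQSTVW
final tree: ((D:7/2,S:7/2):21/2,((G:15/2,(T:4,W:4):7/2):5/2,(Q:1,V:1):9):4)
total length: 54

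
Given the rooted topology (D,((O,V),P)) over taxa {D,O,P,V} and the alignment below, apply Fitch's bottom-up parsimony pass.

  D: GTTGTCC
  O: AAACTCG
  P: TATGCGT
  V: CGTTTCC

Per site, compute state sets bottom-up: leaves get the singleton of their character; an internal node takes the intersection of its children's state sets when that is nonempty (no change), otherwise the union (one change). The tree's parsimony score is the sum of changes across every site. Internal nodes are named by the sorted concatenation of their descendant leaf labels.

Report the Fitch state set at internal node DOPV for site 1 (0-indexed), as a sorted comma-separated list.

site 0, node OV: O={A} ∪ V={C} → {A,C} (+1)
site 0, node OPV: OV={A,C} ∪ P={T} → {A,C,T} (+1)
site 0, node DOPV: D={G} ∪ OPV={A,C,T} → {A,C,G,T} (+1)
site 1, node OV: O={A} ∪ V={G} → {A,G} (+1)
site 1, node OPV: OV={A,G} ∩ P={A} → {A} (+0)
site 1, node DOPV: D={T} ∪ OPV={A} → {A,T} (+1)
site 2, node OV: O={A} ∪ V={T} → {A,T} (+1)
site 2, node OPV: OV={A,T} ∩ P={T} → {T} (+0)
site 2, node DOPV: D={T} ∩ OPV={T} → {T} (+0)
site 3, node OV: O={C} ∪ V={T} → {C,T} (+1)
site 3, node OPV: OV={C,T} ∪ P={G} → {C,G,T} (+1)
site 3, node DOPV: D={G} ∩ OPV={C,G,T} → {G} (+0)
site 4, node OV: O={T} ∩ V={T} → {T} (+0)
site 4, node OPV: OV={T} ∪ P={C} → {C,T} (+1)
site 4, node DOPV: D={T} ∩ OPV={C,T} → {T} (+0)
site 5, node OV: O={C} ∩ V={C} → {C} (+0)
site 5, node OPV: OV={C} ∪ P={G} → {C,G} (+1)
site 5, node DOPV: D={C} ∩ OPV={C,G} → {C} (+0)
site 6, node OV: O={G} ∪ V={C} → {C,G} (+1)
site 6, node OPV: OV={C,G} ∪ P={T} → {C,G,T} (+1)
site 6, node DOPV: D={C} ∩ OPV={C,G,T} → {C} (+0)
per-site changes: [3, 2, 1, 2, 1, 1, 2]; total = 12

A,T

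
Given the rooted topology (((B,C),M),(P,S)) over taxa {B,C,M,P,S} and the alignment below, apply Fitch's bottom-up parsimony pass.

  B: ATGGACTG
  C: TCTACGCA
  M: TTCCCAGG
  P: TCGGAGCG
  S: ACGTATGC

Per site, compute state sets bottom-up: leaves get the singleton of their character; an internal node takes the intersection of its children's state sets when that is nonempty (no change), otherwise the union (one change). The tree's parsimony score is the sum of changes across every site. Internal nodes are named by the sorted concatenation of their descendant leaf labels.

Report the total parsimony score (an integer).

site 0, node BC: B={A} ∪ C={T} → {A,T} (+1)
site 0, node BCM: BC={A,T} ∩ M={T} → {T} (+0)
site 0, node PS: P={T} ∪ S={A} → {A,T} (+1)
site 0, node BCMPS: BCM={T} ∩ PS={A,T} → {T} (+0)
site 1, node BC: B={T} ∪ C={C} → {C,T} (+1)
site 1, node BCM: BC={C,T} ∩ M={T} → {T} (+0)
site 1, node PS: P={C} ∩ S={C} → {C} (+0)
site 1, node BCMPS: BCM={T} ∪ PS={C} → {C,T} (+1)
site 2, node BC: B={G} ∪ C={T} → {G,T} (+1)
site 2, node BCM: BC={G,T} ∪ M={C} → {C,G,T} (+1)
site 2, node PS: P={G} ∩ S={G} → {G} (+0)
site 2, node BCMPS: BCM={C,G,T} ∩ PS={G} → {G} (+0)
site 3, node BC: B={G} ∪ C={A} → {A,G} (+1)
site 3, node BCM: BC={A,G} ∪ M={C} → {A,C,G} (+1)
site 3, node PS: P={G} ∪ S={T} → {G,T} (+1)
site 3, node BCMPS: BCM={A,C,G} ∩ PS={G,T} → {G} (+0)
site 4, node BC: B={A} ∪ C={C} → {A,C} (+1)
site 4, node BCM: BC={A,C} ∩ M={C} → {C} (+0)
site 4, node PS: P={A} ∩ S={A} → {A} (+0)
site 4, node BCMPS: BCM={C} ∪ PS={A} → {A,C} (+1)
site 5, node BC: B={C} ∪ C={G} → {C,G} (+1)
site 5, node BCM: BC={C,G} ∪ M={A} → {A,C,G} (+1)
site 5, node PS: P={G} ∪ S={T} → {G,T} (+1)
site 5, node BCMPS: BCM={A,C,G} ∩ PS={G,T} → {G} (+0)
site 6, node BC: B={T} ∪ C={C} → {C,T} (+1)
site 6, node BCM: BC={C,T} ∪ M={G} → {C,G,T} (+1)
site 6, node PS: P={C} ∪ S={G} → {C,G} (+1)
site 6, node BCMPS: BCM={C,G,T} ∩ PS={C,G} → {C,G} (+0)
site 7, node BC: B={G} ∪ C={A} → {A,G} (+1)
site 7, node BCM: BC={A,G} ∩ M={G} → {G} (+0)
site 7, node PS: P={G} ∪ S={C} → {C,G} (+1)
site 7, node BCMPS: BCM={G} ∩ PS={C,G} → {G} (+0)
per-site changes: [2, 2, 2, 3, 2, 3, 3, 2]; total = 19

19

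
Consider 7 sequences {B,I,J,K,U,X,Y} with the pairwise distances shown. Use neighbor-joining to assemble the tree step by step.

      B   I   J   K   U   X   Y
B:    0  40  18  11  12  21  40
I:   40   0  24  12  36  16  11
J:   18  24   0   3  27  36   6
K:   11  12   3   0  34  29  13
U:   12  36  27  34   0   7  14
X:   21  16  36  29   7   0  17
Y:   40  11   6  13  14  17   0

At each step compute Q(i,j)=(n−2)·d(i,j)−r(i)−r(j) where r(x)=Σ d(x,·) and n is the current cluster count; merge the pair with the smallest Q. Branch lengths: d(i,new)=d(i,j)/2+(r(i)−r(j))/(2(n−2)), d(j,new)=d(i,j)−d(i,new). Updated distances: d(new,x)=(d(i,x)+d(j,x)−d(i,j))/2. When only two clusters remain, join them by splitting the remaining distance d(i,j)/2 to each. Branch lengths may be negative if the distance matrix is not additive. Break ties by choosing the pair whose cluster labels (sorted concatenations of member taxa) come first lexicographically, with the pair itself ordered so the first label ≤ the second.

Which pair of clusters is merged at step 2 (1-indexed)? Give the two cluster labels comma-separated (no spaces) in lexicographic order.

B,UX

1. join U+X (d=7, Q=-221) ⇒ UX; edges |U|=39/10, |X|=31/10
  updated: d(B,UX)=13, d(I,UX)=45/2, d(J,UX)=28, d(K,UX)=28, d(UX,Y)=12
2. join B+UX (d=13, Q=-347/2) ⇒ BUX; edges |B|=141/16, |UX|=67/16
  updated: d(BUX,I)=99/4, d(BUX,J)=33/2, d(BUX,K)=13, d(BUX,Y)=39/2
3. join I+Y (d=11, Q=-353/4) ⇒ IY; edges |I|=221/24, |Y|=43/24
  updated: d(BUX,IY)=133/8, d(IY,J)=19/2, d(IY,K)=7
4. join BUX+IY (d=133/8, Q=-46) ⇒ BIUXY; edges |BUX|=185/16, |IY|=81/16
  updated: d(BIUXY,J)=75/16, d(BIUXY,K)=27/16
5. join BIUXY+J (d=75/16, Q=-75/8) ⇒ BIJUXY; edges |BIUXY|=27/16, |J|=3
  updated: d(BIJUXY,K)=0
6. join BIJUXY+K (d=0) ⇒ BIJKUXY; edges |BIJUXY|=0, |K|=0
final tree: ((((B:141/16,(U:39/10,X:31/10):67/16):185/16,(I:221/24,Y:43/24):81/16):27/16,J:3):0,K:0)
total length: 837/16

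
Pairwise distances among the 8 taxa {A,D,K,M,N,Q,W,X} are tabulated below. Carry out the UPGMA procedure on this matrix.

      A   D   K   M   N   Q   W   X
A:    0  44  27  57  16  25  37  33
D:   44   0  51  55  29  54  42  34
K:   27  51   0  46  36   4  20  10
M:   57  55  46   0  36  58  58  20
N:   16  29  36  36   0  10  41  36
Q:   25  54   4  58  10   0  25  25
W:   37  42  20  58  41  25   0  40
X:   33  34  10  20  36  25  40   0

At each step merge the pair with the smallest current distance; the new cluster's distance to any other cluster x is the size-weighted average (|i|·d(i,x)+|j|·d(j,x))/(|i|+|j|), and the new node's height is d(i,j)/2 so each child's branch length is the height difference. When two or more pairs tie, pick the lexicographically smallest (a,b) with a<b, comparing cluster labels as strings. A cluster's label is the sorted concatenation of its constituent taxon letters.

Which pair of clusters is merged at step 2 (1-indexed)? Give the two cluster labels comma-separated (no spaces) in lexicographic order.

step 1: merge (K,Q) at d=4; branch lengths K→2, Q→2; new cluster KQ
  updated: d(A,KQ)=26, d(D,KQ)=105/2, d(KQ,M)=52, d(KQ,N)=23, d(KQ,W)=45/2, d(KQ,X)=35/2
step 2: merge (A,N) at d=16; branch lengths A→8, N→8; new cluster AN
  updated: d(AN,D)=73/2, d(AN,KQ)=49/2, d(AN,M)=93/2, d(AN,W)=39, d(AN,X)=69/2
step 3: merge (KQ,X) at d=35/2; branch lengths KQ→27/4, X→35/4; new cluster KQX
  updated: d(AN,KQX)=167/6, d(D,KQX)=139/3, d(KQX,M)=124/3, d(KQX,W)=85/3
step 4: merge (AN,KQX) at d=167/6; branch lengths AN→71/12, KQX→31/6; new cluster AKNQX
  updated: d(AKNQX,D)=212/5, d(AKNQX,M)=217/5, d(AKNQX,W)=163/5
step 5: merge (AKNQX,W) at d=163/5; branch lengths AKNQX→143/60, W→163/10; new cluster AKNQWX
  updated: d(AKNQWX,D)=127/3, d(AKNQWX,M)=275/6
step 6: merge (AKNQWX,D) at d=127/3; branch lengths AKNQWX→73/15, D→127/6; new cluster ADKNQWX
  updated: d(ADKNQWX,M)=330/7
step 7: merge (ADKNQWX,M) at d=330/7; branch lengths ADKNQWX→101/42, M→165/7; new cluster ADKMNQWX
final tree: (((((A:8,N:8):71/12,((K:2,Q:2):27/4,X:35/4):31/6):143/60,W:163/10):73/15,D:127/6):101/42,M:165/7)
total length: 12314/105

A,N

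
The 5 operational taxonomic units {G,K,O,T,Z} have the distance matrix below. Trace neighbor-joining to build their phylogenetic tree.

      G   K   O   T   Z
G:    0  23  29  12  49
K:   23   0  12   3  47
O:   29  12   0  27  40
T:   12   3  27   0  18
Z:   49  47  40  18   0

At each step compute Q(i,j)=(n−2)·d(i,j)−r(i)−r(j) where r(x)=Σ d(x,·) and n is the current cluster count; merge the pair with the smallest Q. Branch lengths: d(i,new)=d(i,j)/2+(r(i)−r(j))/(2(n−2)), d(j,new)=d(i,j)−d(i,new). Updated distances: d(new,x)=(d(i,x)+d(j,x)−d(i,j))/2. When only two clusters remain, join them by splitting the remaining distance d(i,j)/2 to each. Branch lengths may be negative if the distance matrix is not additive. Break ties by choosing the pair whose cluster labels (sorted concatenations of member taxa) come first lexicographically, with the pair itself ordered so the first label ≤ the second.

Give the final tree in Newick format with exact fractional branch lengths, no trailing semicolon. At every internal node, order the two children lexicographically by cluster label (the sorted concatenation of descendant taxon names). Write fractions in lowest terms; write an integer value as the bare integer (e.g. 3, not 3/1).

step 1: merge (T,Z) at d=18, Q=-160; branch lengths T→-20/3, Z→74/3; new cluster TZ
  updated: d(G,TZ)=43/2, d(K,TZ)=16, d(O,TZ)=49/2
step 2: merge (G,TZ) at d=43/2, Q=-185/2; branch lengths G→109/8, TZ→63/8; new cluster GTZ
  updated: d(GTZ,K)=35/4, d(GTZ,O)=16
step 3: merge (GTZ,K) at d=35/4, Q=-147/4; branch lengths GTZ→51/8, K→19/8; new cluster GKTZ
  updated: d(GKTZ,O)=77/8
step 4: merge (GKTZ,O) at d=77/8; branch lengths GKTZ→77/16, O→77/16; new cluster GKOTZ
final tree: (((G:109/8,(T:-20/3,Z:74/3):63/8):51/8,K:19/8):77/16,O:77/16)
total length: 463/8

(((G:109/8,(T:-20/3,Z:74/3):63/8):51/8,K:19/8):77/16,O:77/16)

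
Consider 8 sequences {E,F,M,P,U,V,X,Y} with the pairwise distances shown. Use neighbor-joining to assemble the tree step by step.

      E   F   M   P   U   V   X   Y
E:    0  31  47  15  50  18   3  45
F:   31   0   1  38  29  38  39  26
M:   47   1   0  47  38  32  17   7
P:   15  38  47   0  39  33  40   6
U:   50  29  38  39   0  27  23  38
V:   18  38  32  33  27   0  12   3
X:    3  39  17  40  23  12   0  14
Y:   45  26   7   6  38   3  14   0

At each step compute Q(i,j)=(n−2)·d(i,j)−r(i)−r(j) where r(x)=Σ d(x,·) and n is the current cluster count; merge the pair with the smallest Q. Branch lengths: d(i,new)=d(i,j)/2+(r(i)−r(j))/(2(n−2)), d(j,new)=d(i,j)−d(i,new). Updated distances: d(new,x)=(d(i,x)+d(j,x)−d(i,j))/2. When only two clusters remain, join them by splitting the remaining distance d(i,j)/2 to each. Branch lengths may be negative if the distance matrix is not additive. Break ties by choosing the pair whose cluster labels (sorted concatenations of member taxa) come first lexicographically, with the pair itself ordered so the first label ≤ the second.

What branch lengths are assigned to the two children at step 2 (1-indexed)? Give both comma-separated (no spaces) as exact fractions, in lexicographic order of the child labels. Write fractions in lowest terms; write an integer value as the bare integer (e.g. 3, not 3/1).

step 1: merge (F,M) at d=1, Q=-385; branch lengths F→19/12, M→-7/12; new cluster FM
  updated: d(E,FM)=77/2, d(FM,P)=42, d(FM,U)=33, d(FM,V)=69/2, d(FM,X)=55/2, d(FM,Y)=16
step 2: merge (E,X) at d=3, Q=-274; branch lengths E→13/2, X→-7/2; new cluster EX
  updated: d(EX,FM)=63/2, d(EX,P)=26, d(EX,U)=35, d(EX,V)=27/2, d(EX,Y)=28
step 3: merge (P,Y) at d=6, Q=-213; branch lengths P→79/8, Y→-31/8; new cluster PY
  updated: d(EX,PY)=24, d(FM,PY)=26, d(PY,U)=71/2, d(PY,V)=15
step 4: merge (FM,U) at d=33, Q=-313/2; branch lengths FM→187/12, U→209/12; new cluster FMU
  updated: d(EX,FMU)=67/4, d(FMU,PY)=57/4, d(FMU,V)=57/4
step 5: merge (EX,V) at d=27/2, Q=-70; branch lengths EX→77/8, V→31/8; new cluster EVX
  updated: d(EVX,FMU)=35/4, d(EVX,PY)=51/4
step 6: merge (EVX,FMU) at d=35/4, Q=-143/4; branch lengths EVX→29/8, FMU→41/8; new cluster EFMUVX
  updated: d(EFMUVX,PY)=73/8
step 7: merge (EFMUVX,PY) at d=73/8; branch lengths EFMUVX→73/16, PY→73/16; new cluster EFMPUVXY
final tree: ((((E:13/2,X:-7/2):77/8,V:31/8):29/8,((F:19/12,M:-7/12):187/12,U:209/12):41/8):73/16,(P:79/8,Y:-31/8):73/16)
total length: 595/8

13/2,-7/2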